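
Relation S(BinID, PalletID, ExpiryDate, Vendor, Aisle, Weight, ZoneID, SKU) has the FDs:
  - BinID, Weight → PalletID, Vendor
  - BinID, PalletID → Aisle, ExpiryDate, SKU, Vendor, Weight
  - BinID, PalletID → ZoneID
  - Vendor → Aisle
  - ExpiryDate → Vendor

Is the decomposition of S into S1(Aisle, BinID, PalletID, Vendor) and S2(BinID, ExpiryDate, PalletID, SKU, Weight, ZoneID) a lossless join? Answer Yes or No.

The shared attributes are {BinID, PalletID} and {BinID, PalletID}⁺ = {Aisle, BinID, ExpiryDate, PalletID, SKU, Vendor, Weight, ZoneID}.
This includes all of S1, so the common attributes are a superkey of S1 — the join is lossless.

Yes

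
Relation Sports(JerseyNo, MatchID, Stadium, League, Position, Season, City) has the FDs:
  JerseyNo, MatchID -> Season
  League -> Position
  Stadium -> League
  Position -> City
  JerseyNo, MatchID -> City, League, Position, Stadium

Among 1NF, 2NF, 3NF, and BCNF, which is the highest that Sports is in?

Candidate key: {JerseyNo, MatchID}. Prime attributes: {JerseyNo, MatchID}.
League -> Position breaks BCNF: {League}⁺ = {City, League, Position}, so {League} is not a superkey.
League -> Position has non-prime {Position} on the right and a non-superkey on the left, so 3NF fails.
No proper subset of a key has a non-prime attribute in its closure, so there is no partial dependency; 2NF holds.

2NF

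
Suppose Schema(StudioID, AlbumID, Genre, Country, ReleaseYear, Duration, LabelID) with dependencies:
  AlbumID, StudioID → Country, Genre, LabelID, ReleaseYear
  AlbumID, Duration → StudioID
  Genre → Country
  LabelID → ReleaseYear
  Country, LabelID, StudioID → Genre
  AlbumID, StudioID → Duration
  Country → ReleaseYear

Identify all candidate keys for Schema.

Attributes never on any right-hand side: {AlbumID} — every candidate key must contain it.
{AlbumID, Duration} is a candidate key since {AlbumID, Duration}⁺ = {AlbumID, Country, Duration, Genre, LabelID, ReleaseYear, StudioID} covers every attribute.
{AlbumID, StudioID} is a candidate key since {AlbumID, StudioID}⁺ = {AlbumID, Country, Duration, Genre, LabelID, ReleaseYear, StudioID} covers every attribute.
These are minimal and exhaustive — every other superkey contains one of them.

{AlbumID, Duration}, {AlbumID, StudioID}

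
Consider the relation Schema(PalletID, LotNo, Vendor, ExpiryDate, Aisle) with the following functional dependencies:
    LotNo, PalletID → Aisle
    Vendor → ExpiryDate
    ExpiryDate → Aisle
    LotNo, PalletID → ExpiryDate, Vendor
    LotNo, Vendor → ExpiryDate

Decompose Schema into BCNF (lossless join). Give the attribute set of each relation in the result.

Candidate key of the original relation: {LotNo, PalletID}.
Within {Aisle, ExpiryDate, LotNo, PalletID, Vendor}: {Vendor}⁺ ∩ {Aisle, ExpiryDate, LotNo, PalletID, Vendor} = {Aisle, ExpiryDate, Vendor}, not the whole set, so Vendor → Aisle, ExpiryDate violates BCNF; decompose into {Aisle, ExpiryDate, Vendor} and {LotNo, PalletID, Vendor}.
Within {Aisle, ExpiryDate, Vendor}: {ExpiryDate}⁺ ∩ {Aisle, ExpiryDate, Vendor} = {Aisle, ExpiryDate}, not the whole set, so ExpiryDate → Aisle violates BCNF; decompose into {Aisle, ExpiryDate} and {ExpiryDate, Vendor}.
{Aisle, ExpiryDate} is in BCNF.
{ExpiryDate, Vendor} is in BCNF.
{LotNo, PalletID, Vendor} is in BCNF.

{Aisle, ExpiryDate}; {ExpiryDate, Vendor}; {LotNo, PalletID, Vendor}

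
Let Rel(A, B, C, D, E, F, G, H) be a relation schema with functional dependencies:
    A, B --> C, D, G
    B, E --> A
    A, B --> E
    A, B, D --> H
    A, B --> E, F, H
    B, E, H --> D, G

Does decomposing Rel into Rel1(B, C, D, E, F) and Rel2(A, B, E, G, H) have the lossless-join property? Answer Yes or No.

Yes

Common attributes: {B, E}; their closure is {A, B, C, D, E, F, G, H}.
This includes all of Rel1, so the common attributes are a superkey of Rel1 — the join is lossless.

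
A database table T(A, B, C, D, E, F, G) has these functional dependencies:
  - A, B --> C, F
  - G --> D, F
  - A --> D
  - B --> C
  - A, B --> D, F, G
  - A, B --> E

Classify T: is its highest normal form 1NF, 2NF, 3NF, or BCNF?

1NF

Candidate key: {A, B}. Prime attributes: {A, B}.
G --> D, F: {G}⁺ = {D, F, G}, which is not all of the attributes, so the left side is not a superkey — BCNF is violated.
Because {D, F} are non-prime and the left side of G --> D, F is not a superkey, the relation is not in 3NF.
The proper key subset {A} of {A, B} determines non-prime {D}, so the relation is not even in 2NF.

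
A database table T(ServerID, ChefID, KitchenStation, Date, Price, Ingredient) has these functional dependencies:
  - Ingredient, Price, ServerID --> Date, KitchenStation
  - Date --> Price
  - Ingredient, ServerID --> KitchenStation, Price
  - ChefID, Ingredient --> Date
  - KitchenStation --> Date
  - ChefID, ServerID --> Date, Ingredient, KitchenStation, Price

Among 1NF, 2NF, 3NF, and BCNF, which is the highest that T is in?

Candidate key: {ChefID, ServerID}. Prime attributes: {ChefID, ServerID}.
For Ingredient, Price, ServerID --> Date, KitchenStation we have {Ingredient, Price, ServerID}⁺ = {Date, Ingredient, KitchenStation, Price, ServerID}; {Ingredient, Price, ServerID} is not a superkey, so BCNF fails.
Ingredient, Price, ServerID --> Date, KitchenStation has non-prime {Date, KitchenStation} on the right and a non-superkey on the left, so 3NF fails.
No non-prime attribute depends on a proper subset of any candidate key, so 2NF holds.

2NF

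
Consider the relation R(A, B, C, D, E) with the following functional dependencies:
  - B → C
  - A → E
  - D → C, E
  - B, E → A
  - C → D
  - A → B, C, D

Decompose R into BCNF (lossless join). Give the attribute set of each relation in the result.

{A, B, D}; {C, D, E}

Candidate keys of the original relation: {A}, {B}.
In {A, B, C, D, E}, {D} is not a superkey ({D}⁺ restricted to this set is {C, D, E}), so split on D → C, E into {C, D, E} and {A, B, D}.
{C, D, E} is in BCNF.
{A, B, D} is in BCNF.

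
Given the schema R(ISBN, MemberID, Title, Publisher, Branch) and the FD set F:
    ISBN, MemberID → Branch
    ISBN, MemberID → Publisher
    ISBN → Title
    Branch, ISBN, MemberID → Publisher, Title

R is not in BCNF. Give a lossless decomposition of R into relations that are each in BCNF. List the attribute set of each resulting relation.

Candidate key of the original relation: {ISBN, MemberID}.
{Branch, ISBN, MemberID, Publisher, Title}: {ISBN} determines {ISBN, Title} here but is not a superkey — split on ISBN → Title, giving {ISBN, Title} and {Branch, ISBN, MemberID, Publisher}.
{ISBN, Title} has no BCNF violation.
{Branch, ISBN, MemberID, Publisher} has no BCNF violation.

{Branch, ISBN, MemberID, Publisher}; {ISBN, Title}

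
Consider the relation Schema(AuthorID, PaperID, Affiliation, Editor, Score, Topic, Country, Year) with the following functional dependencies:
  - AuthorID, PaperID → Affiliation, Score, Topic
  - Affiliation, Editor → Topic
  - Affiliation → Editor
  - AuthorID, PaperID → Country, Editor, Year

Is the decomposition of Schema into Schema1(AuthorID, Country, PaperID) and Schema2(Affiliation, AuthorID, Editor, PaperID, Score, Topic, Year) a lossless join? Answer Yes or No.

Common attributes: {AuthorID, PaperID}; their closure is {Affiliation, AuthorID, Country, Editor, PaperID, Score, Topic, Year}.
This includes all of Schema1, so the common attributes are a superkey of Schema1 — the join is lossless.

Yes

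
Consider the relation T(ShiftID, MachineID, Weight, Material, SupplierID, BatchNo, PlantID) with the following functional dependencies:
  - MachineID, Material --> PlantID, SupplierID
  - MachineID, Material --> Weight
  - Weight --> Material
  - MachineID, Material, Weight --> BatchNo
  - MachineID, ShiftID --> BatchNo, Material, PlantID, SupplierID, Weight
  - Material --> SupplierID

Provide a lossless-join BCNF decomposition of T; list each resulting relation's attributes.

Candidate key of the original relation: {MachineID, ShiftID}.
{BatchNo, MachineID, Material, PlantID, ShiftID, SupplierID, Weight}: {MachineID, Material} determines {BatchNo, MachineID, Material, PlantID, SupplierID, Weight} here but is not a superkey — split on MachineID, Material --> BatchNo, PlantID, SupplierID, Weight, giving {BatchNo, MachineID, Material, PlantID, SupplierID, Weight} and {MachineID, Material, ShiftID}.
{BatchNo, MachineID, Material, PlantID, SupplierID, Weight}: {Weight} determines {Material, SupplierID, Weight} here but is not a superkey — split on Weight --> Material, SupplierID, giving {Material, SupplierID, Weight} and {BatchNo, MachineID, PlantID, Weight}.
{Material, SupplierID, Weight}: {Material} determines {Material, SupplierID} here but is not a superkey — split on Material --> SupplierID, giving {Material, SupplierID} and {Material, Weight}.
{Material, SupplierID} is in BCNF.
{Material, Weight} is in BCNF.
{BatchNo, MachineID, PlantID, Weight} is in BCNF.
{MachineID, Material, ShiftID} is in BCNF.

{BatchNo, MachineID, PlantID, Weight}; {MachineID, Material, ShiftID}; {Material, SupplierID}; {Material, Weight}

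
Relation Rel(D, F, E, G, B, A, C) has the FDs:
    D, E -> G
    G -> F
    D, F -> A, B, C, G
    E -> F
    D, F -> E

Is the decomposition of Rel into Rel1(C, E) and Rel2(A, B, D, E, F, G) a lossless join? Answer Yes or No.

No

Rel1 ∩ Rel2 = {E}; its closure under F is {E, F}.
Rel1 ⊄ {E, F} and Rel2 ⊄ {E, F}, so the split is lossy.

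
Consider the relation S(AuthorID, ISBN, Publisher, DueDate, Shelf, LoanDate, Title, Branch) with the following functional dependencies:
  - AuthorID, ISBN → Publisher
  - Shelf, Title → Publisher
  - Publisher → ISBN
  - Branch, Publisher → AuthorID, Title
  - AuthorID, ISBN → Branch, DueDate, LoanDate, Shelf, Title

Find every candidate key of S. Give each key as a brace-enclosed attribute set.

{AuthorID, ISBN}, {AuthorID, Publisher}, {AuthorID, Shelf, Title}, {Branch, Publisher}, {Branch, Shelf, Title}

{AuthorID, ISBN}⁺ = {AuthorID, Branch, DueDate, ISBN, LoanDate, Publisher, Shelf, Title} — all of the relation — so {AuthorID, ISBN} is a candidate key.
{AuthorID, Publisher}⁺ = {AuthorID, Branch, DueDate, ISBN, LoanDate, Publisher, Shelf, Title} — all of the relation — so {AuthorID, Publisher} is a candidate key.
{Branch, Publisher}⁺ = {AuthorID, Branch, DueDate, ISBN, LoanDate, Publisher, Shelf, Title} — all of the relation — so {Branch, Publisher} is a candidate key.
{AuthorID, Shelf, Title}⁺ = {AuthorID, Branch, DueDate, ISBN, LoanDate, Publisher, Shelf, Title} — all of the relation — so {AuthorID, Shelf, Title} is a candidate key.
{Branch, Shelf, Title}⁺ = {AuthorID, Branch, DueDate, ISBN, LoanDate, Publisher, Shelf, Title} — all of the relation — so {Branch, Shelf, Title} is a candidate key.
Any other superkey properly contains one of these, so there are no further candidate keys.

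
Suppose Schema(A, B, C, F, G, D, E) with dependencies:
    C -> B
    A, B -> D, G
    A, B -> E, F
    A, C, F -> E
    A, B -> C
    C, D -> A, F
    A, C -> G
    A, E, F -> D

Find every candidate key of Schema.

{A, B}⁺ = {A, B, C, D, E, F, G}, which is every attribute, so {A, B} is a candidate key.
{A, C}⁺ = {A, B, C, D, E, F, G}, which is every attribute, so {A, C} is a candidate key.
{C, D}⁺ = {A, B, C, D, E, F, G}, which is every attribute, so {C, D} is a candidate key.
Any other superkey properly contains one of these, so there are no further candidate keys.

{A, B}, {A, C}, {C, D}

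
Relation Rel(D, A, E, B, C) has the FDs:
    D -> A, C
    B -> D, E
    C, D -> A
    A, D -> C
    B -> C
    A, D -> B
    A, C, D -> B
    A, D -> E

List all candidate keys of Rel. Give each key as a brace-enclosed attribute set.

{B}, {D}

Closure of {B} is {A, B, C, D, E}, the whole schema; {B} is a candidate key.
Closure of {D} is {A, B, C, D, E}, the whole schema; {D} is a candidate key.
No proper subset of any of these is a key, and no other minimal superkey exists.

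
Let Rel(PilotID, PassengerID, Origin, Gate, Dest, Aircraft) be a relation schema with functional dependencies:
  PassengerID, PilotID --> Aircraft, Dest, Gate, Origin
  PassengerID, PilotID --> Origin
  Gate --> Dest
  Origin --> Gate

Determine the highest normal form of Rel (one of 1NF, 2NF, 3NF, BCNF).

Candidate key: {PassengerID, PilotID}. Prime attributes: {PassengerID, PilotID}.
Gate --> Dest breaks BCNF: {Gate}⁺ = {Dest, Gate}, so {Gate} is not a superkey.
Gate --> Dest determines the non-prime attribute {Dest} from a non-superkey — 3NF is violated.
No proper subset of a key has a non-prime attribute in its closure, so there is no partial dependency; 2NF holds.

2NF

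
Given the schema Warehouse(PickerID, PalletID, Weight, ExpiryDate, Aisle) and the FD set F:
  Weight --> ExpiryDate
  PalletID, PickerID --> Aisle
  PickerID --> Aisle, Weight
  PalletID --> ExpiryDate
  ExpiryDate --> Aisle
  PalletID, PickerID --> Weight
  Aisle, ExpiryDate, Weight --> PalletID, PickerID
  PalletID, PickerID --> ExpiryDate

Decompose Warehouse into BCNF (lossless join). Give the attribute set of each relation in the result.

Candidate keys of the original relation: {PickerID}, {Weight}.
In {Aisle, ExpiryDate, PalletID, PickerID, Weight}, {PalletID} is not a superkey ({PalletID}⁺ restricted to this set is {Aisle, ExpiryDate, PalletID}), so split on PalletID --> Aisle, ExpiryDate into {Aisle, ExpiryDate, PalletID} and {PalletID, PickerID, Weight}.
In {Aisle, ExpiryDate, PalletID}, {ExpiryDate} is not a superkey ({ExpiryDate}⁺ restricted to this set is {Aisle, ExpiryDate}), so split on ExpiryDate --> Aisle into {Aisle, ExpiryDate} and {ExpiryDate, PalletID}.
{Aisle, ExpiryDate} is in BCNF.
{ExpiryDate, PalletID} is in BCNF.
{PalletID, PickerID, Weight} is in BCNF.

{Aisle, ExpiryDate}; {ExpiryDate, PalletID}; {PalletID, PickerID, Weight}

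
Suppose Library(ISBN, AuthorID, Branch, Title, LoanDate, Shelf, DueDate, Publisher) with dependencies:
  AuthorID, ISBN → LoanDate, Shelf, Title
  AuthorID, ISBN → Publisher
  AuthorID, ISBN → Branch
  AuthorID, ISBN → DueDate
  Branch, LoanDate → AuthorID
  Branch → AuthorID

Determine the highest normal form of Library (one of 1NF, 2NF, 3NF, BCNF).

3NF

Candidate keys: {AuthorID, ISBN}, {Branch, ISBN}. Prime attributes: {AuthorID, Branch, ISBN}.
For Branch, LoanDate → AuthorID we have {Branch, LoanDate}⁺ = {AuthorID, Branch, LoanDate}; {Branch, LoanDate} is not a superkey, so BCNF fails.
Its right-hand attributes {AuthorID} are all prime, as are those of every other non-superkey FD — the relation is in 3NF.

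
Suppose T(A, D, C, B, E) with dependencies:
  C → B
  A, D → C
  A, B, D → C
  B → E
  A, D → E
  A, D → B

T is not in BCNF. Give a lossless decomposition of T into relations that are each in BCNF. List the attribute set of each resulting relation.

Candidate key of the original relation: {A, D}.
{A, B, C, D, E}: {C} determines {B, C, E} here but is not a superkey — split on C → B, E, giving {B, C, E} and {A, C, D}.
{B, C, E}: {B} determines {B, E} here but is not a superkey — split on B → E, giving {B, E} and {B, C}.
{B, E}: every determinant is a superkey — BCNF.
{B, C}: every determinant is a superkey — BCNF.
{A, C, D}: every determinant is a superkey — BCNF.

{A, C, D}; {B, C}; {B, E}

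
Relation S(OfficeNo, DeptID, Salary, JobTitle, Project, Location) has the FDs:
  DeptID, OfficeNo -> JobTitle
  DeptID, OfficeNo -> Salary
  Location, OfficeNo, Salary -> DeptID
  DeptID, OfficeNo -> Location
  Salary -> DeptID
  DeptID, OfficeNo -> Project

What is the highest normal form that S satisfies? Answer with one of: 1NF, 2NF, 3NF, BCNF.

Candidate keys: {DeptID, OfficeNo}, {OfficeNo, Salary}. Prime attributes: {DeptID, OfficeNo, Salary}.
For Salary -> DeptID we have {Salary}⁺ = {DeptID, Salary}; {Salary} is not a superkey, so BCNF fails.
Its right-hand attributes {DeptID} are all prime, as are those of every other non-superkey FD — the relation is in 3NF.

3NF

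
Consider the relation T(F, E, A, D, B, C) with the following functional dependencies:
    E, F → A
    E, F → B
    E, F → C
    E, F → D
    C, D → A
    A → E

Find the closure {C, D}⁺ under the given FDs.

Start with {C, D}.
C, D → A applies; add {A} → now {A, C, D}.
A → E applies; add {E} → now {A, C, D, E}.
No further FD applies.

{A, C, D, E}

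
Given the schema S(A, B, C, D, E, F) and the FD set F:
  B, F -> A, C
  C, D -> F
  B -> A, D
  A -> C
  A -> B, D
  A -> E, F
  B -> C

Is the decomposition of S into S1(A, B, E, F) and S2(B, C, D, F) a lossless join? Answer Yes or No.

Yes

The shared attributes are {B, F} and {B, F}⁺ = {A, B, C, D, E, F}.
Since S1 ⊆ {A, B, C, D, E, F}, the intersection is a superkey of S1; the decomposition is lossless.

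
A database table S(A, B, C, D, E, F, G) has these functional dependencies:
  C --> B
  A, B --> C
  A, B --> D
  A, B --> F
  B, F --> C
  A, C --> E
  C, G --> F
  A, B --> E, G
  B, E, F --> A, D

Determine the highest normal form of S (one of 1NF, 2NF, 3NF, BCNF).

Candidate keys: {A, B}, {A, C}, {B, E, F}, {C, E, F}, {C, E, G}. Prime attributes: {A, B, C, E, F, G}.
C --> B: {C}⁺ = {B, C}, which is not all of the attributes, so the left side is not a superkey — BCNF is violated.
But every attribute on its right side ({B}) is prime, and the same holds for every other non-superkey FD, so 3NF still holds.

3NF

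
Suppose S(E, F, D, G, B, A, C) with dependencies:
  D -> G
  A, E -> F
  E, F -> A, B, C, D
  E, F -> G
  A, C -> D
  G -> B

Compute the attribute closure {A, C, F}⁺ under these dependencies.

Start with {A, C, F}.
A, C -> D applies; add {D} → now {A, C, D, F}.
D -> G applies; add {G} → now {A, C, D, F, G}.
G -> B applies; add {B} → now {A, B, C, D, F, G}.
No further FD applies.

{A, B, C, D, F, G}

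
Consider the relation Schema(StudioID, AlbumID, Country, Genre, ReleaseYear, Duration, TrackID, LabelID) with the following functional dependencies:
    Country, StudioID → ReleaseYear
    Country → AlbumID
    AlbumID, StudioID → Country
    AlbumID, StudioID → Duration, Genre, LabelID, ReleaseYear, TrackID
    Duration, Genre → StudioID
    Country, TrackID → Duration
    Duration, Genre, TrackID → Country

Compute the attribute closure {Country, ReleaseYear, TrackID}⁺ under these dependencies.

Start with {Country, ReleaseYear, TrackID}.
Country → AlbumID applies; add {AlbumID} → now {AlbumID, Country, ReleaseYear, TrackID}.
Country, TrackID → Duration applies; add {Duration} → now {AlbumID, Country, Duration, ReleaseYear, TrackID}.
No further FD applies.

{AlbumID, Country, Duration, ReleaseYear, TrackID}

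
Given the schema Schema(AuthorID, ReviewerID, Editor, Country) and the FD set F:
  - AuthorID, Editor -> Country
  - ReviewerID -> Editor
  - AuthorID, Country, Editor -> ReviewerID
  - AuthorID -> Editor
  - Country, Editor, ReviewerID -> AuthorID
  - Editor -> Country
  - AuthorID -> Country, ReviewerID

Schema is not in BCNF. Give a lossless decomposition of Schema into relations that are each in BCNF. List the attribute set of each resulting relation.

Candidate keys of the original relation: {AuthorID}, {ReviewerID}.
{AuthorID, Country, Editor, ReviewerID}: {Editor} determines {Country, Editor} here but is not a superkey — split on Editor -> Country, giving {Country, Editor} and {AuthorID, Editor, ReviewerID}.
{Country, Editor} is in BCNF.
{AuthorID, Editor, ReviewerID} is in BCNF.

{AuthorID, Editor, ReviewerID}; {Country, Editor}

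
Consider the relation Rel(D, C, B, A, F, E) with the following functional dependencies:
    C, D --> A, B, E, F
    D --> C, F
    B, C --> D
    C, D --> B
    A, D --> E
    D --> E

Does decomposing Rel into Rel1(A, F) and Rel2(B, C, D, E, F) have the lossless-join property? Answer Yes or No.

Common attributes: {F}; their closure is {F}.
The closure covers neither Rel1 nor Rel2 entirely; the join is not lossless.

No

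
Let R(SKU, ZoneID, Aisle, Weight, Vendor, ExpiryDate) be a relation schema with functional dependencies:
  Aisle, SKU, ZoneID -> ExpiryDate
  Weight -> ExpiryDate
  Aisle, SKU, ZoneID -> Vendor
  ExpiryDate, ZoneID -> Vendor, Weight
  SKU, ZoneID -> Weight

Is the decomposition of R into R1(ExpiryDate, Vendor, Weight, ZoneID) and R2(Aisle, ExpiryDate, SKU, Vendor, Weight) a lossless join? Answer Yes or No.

No

R1 ∩ R2 = {ExpiryDate, Vendor, Weight}; its closure under F is {ExpiryDate, Vendor, Weight}.
R1 ⊄ {ExpiryDate, Vendor, Weight} and R2 ⊄ {ExpiryDate, Vendor, Weight}, so the split is lossy.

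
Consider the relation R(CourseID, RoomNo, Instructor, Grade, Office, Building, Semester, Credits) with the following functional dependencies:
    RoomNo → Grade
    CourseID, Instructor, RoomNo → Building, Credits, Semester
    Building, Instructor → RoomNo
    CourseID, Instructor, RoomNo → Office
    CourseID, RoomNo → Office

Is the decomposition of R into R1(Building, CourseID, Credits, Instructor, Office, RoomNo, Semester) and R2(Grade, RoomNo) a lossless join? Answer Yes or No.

Yes

R1 ∩ R2 = {RoomNo}; its closure under F is {Grade, RoomNo}.
R2 is contained in that closure, so R1 ∩ R2 → R2 holds and the join is lossless.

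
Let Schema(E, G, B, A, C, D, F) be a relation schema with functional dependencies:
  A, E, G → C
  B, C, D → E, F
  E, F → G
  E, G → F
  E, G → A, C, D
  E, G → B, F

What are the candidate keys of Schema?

Closure of {E, F} is {A, B, C, D, E, F, G}, the whole schema; {E, F} is a candidate key.
Closure of {E, G} is {A, B, C, D, E, F, G}, the whole schema; {E, G} is a candidate key.
Closure of {B, C, D} is {A, B, C, D, E, F, G}, the whole schema; {B, C, D} is a candidate key.
Any other superkey properly contains one of these, so there are no further candidate keys.

{B, C, D}, {E, F}, {E, G}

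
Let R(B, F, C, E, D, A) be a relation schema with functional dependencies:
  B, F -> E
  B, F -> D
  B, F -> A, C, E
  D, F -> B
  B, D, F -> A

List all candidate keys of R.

{F} never appears on the right of any FD, so every key must include it.
{B, F}⁺ = {A, B, C, D, E, F} — all of the relation — so {B, F} is a candidate key.
{D, F}⁺ = {A, B, C, D, E, F} — all of the relation — so {D, F} is a candidate key.
Any other superkey properly contains one of these, so there are no further candidate keys.

{B, F}, {D, F}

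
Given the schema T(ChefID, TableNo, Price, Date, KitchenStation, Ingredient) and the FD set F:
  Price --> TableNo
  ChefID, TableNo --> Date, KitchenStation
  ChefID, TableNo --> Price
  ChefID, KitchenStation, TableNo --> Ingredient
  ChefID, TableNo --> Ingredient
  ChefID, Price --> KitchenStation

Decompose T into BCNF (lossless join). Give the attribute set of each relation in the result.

Candidate keys of the original relation: {ChefID, Price}, {ChefID, TableNo}.
In {ChefID, Date, Ingredient, KitchenStation, Price, TableNo}, {Price} is not a superkey ({Price}⁺ restricted to this set is {Price, TableNo}), so split on Price --> TableNo into {Price, TableNo} and {ChefID, Date, Ingredient, KitchenStation, Price}.
{Price, TableNo} is in BCNF.
{ChefID, Date, Ingredient, KitchenStation, Price} is in BCNF.

{ChefID, Date, Ingredient, KitchenStation, Price}; {Price, TableNo}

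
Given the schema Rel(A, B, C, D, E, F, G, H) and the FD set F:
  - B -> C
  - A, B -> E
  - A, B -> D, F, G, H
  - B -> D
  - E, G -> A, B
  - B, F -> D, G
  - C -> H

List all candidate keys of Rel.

Closure of {A, B} is {A, B, C, D, E, F, G, H}, the whole schema; {A, B} is a candidate key.
Closure of {E, G} is {A, B, C, D, E, F, G, H}, the whole schema; {E, G} is a candidate key.
Closure of {B, E, F} is {A, B, C, D, E, F, G, H}, the whole schema; {B, E, F} is a candidate key.
Any other superkey properly contains one of these, so there are no further candidate keys.

{A, B}, {B, E, F}, {E, G}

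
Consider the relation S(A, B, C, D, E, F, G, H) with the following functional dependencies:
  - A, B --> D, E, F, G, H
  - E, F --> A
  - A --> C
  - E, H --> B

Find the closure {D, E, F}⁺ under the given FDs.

{A, C, D, E, F}

Start with {D, E, F}.
E, F --> A applies; add {A} → now {A, D, E, F}.
A --> C applies; add {C} → now {A, C, D, E, F}.
No further FD applies.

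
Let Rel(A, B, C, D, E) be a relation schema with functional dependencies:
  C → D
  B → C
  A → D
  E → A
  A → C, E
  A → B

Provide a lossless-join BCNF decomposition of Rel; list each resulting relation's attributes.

Candidate keys of the original relation: {A}, {E}.
In {A, B, C, D, E}, {C} is not a superkey ({C}⁺ restricted to this set is {C, D}), so split on C → D into {C, D} and {A, B, C, E}.
{C, D}: every determinant is a superkey — BCNF.
In {A, B, C, E}, {B} is not a superkey ({B}⁺ restricted to this set is {B, C}), so split on B → C into {B, C} and {A, B, E}.
{B, C}: every determinant is a superkey — BCNF.
{A, B, E}: every determinant is a superkey — BCNF.

{A, B, E}; {B, C}; {C, D}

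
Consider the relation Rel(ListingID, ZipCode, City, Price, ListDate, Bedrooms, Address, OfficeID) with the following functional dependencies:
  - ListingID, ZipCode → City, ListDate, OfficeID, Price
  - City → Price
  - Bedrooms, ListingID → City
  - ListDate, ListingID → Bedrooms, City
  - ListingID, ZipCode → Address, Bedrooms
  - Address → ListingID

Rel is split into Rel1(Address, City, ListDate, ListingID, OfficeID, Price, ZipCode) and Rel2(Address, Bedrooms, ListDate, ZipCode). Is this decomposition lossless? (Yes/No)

Common attributes: {Address, ListDate, ZipCode}; their closure is {Address, Bedrooms, City, ListDate, ListingID, OfficeID, Price, ZipCode}.
Since Rel1 ⊆ {Address, Bedrooms, City, ListDate, ListingID, OfficeID, Price, ZipCode}, the intersection is a superkey of Rel1; the decomposition is lossless.

Yes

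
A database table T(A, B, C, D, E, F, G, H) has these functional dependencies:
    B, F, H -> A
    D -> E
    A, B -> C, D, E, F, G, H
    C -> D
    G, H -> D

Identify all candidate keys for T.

{A, B}, {B, F, H}

{B} never appears on the right of any FD, so every key must include it.
Closure of {A, B} is {A, B, C, D, E, F, G, H}, the whole schema; {A, B} is a candidate key.
Closure of {B, F, H} is {A, B, C, D, E, F, G, H}, the whole schema; {B, F, H} is a candidate key.
Any other superkey properly contains one of these, so there are no further candidate keys.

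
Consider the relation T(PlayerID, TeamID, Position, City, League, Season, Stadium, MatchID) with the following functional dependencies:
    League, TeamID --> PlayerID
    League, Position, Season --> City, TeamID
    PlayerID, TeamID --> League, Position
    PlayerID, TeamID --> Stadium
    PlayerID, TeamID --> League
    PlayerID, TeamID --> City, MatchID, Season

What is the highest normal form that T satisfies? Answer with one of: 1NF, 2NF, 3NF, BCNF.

BCNF

Candidate keys: {League, Position, Season}, {League, TeamID}, {PlayerID, TeamID}. Prime attributes: {League, PlayerID, Position, Season, TeamID}.
Every FD has a superkey on the left, so the relation is in BCNF.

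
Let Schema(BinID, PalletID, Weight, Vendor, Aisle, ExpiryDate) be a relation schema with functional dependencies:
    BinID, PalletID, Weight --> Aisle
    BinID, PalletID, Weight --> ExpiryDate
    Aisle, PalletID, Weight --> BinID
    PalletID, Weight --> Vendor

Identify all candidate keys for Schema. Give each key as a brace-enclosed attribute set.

{PalletID, Weight} never appear on the right of any FD, so every key must include all of them.
{Aisle, PalletID, Weight} is a candidate key since {Aisle, PalletID, Weight}⁺ = {Aisle, BinID, ExpiryDate, PalletID, Vendor, Weight} covers every attribute.
{BinID, PalletID, Weight} is a candidate key since {BinID, PalletID, Weight}⁺ = {Aisle, BinID, ExpiryDate, PalletID, Vendor, Weight} covers every attribute.
These are minimal and exhaustive — every other superkey contains one of them.

{Aisle, PalletID, Weight}, {BinID, PalletID, Weight}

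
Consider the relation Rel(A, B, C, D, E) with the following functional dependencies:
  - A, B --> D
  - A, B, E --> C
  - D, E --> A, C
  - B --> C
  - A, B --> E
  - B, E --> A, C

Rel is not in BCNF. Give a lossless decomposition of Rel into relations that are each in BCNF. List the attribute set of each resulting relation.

Candidate keys of the original relation: {A, B}, {B, E}.
{A, B, C, D, E}: {D, E} determines {A, C, D, E} here but is not a superkey — split on D, E --> A, C, giving {A, C, D, E} and {B, D, E}.
{A, C, D, E}: every determinant is a superkey — BCNF.
{B, D, E}: every determinant is a superkey — BCNF.

{A, C, D, E}; {B, D, E}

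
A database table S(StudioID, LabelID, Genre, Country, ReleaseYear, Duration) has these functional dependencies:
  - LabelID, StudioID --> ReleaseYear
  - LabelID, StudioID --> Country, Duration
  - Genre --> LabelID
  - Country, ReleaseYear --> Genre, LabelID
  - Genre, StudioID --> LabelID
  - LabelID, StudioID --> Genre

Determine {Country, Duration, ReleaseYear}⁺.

{Country, Duration, Genre, LabelID, ReleaseYear}

Start with {Country, Duration, ReleaseYear}.
Country, ReleaseYear --> Genre, LabelID applies; add {Genre, LabelID} → now {Country, Duration, Genre, LabelID, ReleaseYear}.
No further FD applies.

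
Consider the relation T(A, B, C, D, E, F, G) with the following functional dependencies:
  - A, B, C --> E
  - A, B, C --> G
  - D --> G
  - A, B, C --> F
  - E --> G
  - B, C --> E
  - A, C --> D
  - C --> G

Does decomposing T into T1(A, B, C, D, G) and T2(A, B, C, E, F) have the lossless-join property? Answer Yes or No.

The shared attributes are {A, B, C} and {A, B, C}⁺ = {A, B, C, D, E, F, G}.
This includes all of T1, so the common attributes are a superkey of T1 — the join is lossless.

Yes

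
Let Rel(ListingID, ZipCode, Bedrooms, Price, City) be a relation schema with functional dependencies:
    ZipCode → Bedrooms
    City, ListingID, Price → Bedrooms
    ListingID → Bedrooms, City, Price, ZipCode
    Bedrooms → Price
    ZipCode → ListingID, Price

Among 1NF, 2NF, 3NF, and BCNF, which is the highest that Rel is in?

Candidate keys: {ListingID}, {ZipCode}. Prime attributes: {ListingID, ZipCode}.
Bedrooms → Price: {Bedrooms}⁺ = {Bedrooms, Price}, which is not all of the attributes, so the left side is not a superkey — BCNF is violated.
Bedrooms → Price determines the non-prime attribute {Price} from a non-superkey — 3NF is violated.
With only single-attribute keys there can be no partial dependency, so 2NF holds.

2NF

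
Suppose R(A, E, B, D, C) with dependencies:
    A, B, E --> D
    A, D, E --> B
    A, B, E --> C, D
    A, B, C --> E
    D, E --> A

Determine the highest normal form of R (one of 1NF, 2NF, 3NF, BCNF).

Candidate keys: {A, B, C}, {A, B, E}, {D, E}. Prime attributes: {A, B, C, D, E}.
The left-hand side of every FD is a superkey, so BCNF is satisfied.

BCNF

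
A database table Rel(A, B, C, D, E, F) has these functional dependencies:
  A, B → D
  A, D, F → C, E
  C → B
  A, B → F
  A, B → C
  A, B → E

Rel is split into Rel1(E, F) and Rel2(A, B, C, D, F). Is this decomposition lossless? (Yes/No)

Common attributes: {F}; their closure is {F}.
The closure covers neither Rel1 nor Rel2 entirely; the join is not lossless.

No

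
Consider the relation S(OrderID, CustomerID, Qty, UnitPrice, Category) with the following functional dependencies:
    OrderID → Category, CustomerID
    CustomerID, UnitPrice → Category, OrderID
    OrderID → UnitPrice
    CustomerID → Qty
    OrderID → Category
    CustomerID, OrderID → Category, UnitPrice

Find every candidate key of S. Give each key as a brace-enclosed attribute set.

{OrderID}⁺ = {Category, CustomerID, OrderID, Qty, UnitPrice} — all of the relation — so {OrderID} is a candidate key.
{CustomerID, UnitPrice}⁺ = {Category, CustomerID, OrderID, Qty, UnitPrice} — all of the relation — so {CustomerID, UnitPrice} is a candidate key.
No proper subset of any of these is a key, and no other minimal superkey exists.

{CustomerID, UnitPrice}, {OrderID}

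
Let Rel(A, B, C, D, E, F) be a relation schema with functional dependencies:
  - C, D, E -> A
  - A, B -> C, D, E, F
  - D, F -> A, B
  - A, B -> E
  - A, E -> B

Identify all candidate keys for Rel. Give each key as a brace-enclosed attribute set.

{A, B}, {A, E}, {C, D, E}, {D, F}

{A, B} is a candidate key since {A, B}⁺ = {A, B, C, D, E, F} covers every attribute.
{A, E} is a candidate key since {A, E}⁺ = {A, B, C, D, E, F} covers every attribute.
{D, F} is a candidate key since {D, F}⁺ = {A, B, C, D, E, F} covers every attribute.
{C, D, E} is a candidate key since {C, D, E}⁺ = {A, B, C, D, E, F} covers every attribute.
No proper subset of any of these is a key, and no other minimal superkey exists.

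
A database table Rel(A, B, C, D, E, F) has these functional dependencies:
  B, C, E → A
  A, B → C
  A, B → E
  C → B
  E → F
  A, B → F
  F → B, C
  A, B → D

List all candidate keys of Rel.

Closure of {E} is {A, B, C, D, E, F}, the whole schema; {E} is a candidate key.
Closure of {A, B} is {A, B, C, D, E, F}, the whole schema; {A, B} is a candidate key.
Closure of {A, C} is {A, B, C, D, E, F}, the whole schema; {A, C} is a candidate key.
Closure of {A, F} is {A, B, C, D, E, F}, the whole schema; {A, F} is a candidate key.
These are minimal and exhaustive — every other superkey contains one of them.

{A, B}, {A, C}, {A, F}, {E}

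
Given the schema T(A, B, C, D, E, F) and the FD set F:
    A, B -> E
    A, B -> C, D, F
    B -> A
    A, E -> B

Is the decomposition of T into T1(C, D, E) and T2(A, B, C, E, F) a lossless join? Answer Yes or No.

Common attributes: {C, E}; their closure is {C, E}.
T1 ⊄ {C, E} and T2 ⊄ {C, E}, so the split is lossy.

No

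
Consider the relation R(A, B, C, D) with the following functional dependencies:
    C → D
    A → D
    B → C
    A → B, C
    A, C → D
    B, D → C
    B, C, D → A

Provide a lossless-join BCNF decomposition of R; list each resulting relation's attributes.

{A, B, C}; {C, D}

Candidate keys of the original relation: {A}, {B}.
Within {A, B, C, D}: {C}⁺ ∩ {A, B, C, D} = {C, D}, not the whole set, so C → D violates BCNF; decompose into {C, D} and {A, B, C}.
{C, D} has no BCNF violation.
{A, B, C} has no BCNF violation.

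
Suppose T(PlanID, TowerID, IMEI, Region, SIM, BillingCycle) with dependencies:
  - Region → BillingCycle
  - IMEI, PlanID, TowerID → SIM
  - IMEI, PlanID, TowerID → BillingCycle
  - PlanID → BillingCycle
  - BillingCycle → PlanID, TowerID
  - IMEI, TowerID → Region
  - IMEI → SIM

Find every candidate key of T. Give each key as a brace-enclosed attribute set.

Attributes never on any right-hand side: {IMEI} — every candidate key must contain it.
{BillingCycle, IMEI} is a candidate key since {BillingCycle, IMEI}⁺ = {BillingCycle, IMEI, PlanID, Region, SIM, TowerID} covers every attribute.
{IMEI, PlanID} is a candidate key since {IMEI, PlanID}⁺ = {BillingCycle, IMEI, PlanID, Region, SIM, TowerID} covers every attribute.
{IMEI, Region} is a candidate key since {IMEI, Region}⁺ = {BillingCycle, IMEI, PlanID, Region, SIM, TowerID} covers every attribute.
{IMEI, TowerID} is a candidate key since {IMEI, TowerID}⁺ = {BillingCycle, IMEI, PlanID, Region, SIM, TowerID} covers every attribute.
These are minimal and exhaustive — every other superkey contains one of them.

{BillingCycle, IMEI}, {IMEI, PlanID}, {IMEI, Region}, {IMEI, TowerID}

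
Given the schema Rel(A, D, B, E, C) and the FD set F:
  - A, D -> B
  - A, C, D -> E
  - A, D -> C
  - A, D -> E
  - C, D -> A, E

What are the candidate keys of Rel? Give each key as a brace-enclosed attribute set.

{A, D}, {C, D}

Attributes never on any right-hand side: {D} — every candidate key must contain it.
{A, D}⁺ = {A, B, C, D, E}, which is every attribute, so {A, D} is a candidate key.
{C, D}⁺ = {A, B, C, D, E}, which is every attribute, so {C, D} is a candidate key.
No proper subset of any of these is a key, and no other minimal superkey exists.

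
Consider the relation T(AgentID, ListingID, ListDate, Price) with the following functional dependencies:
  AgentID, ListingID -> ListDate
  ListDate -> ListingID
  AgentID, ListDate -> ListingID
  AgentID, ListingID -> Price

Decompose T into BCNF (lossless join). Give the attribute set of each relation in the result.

Candidate keys of the original relation: {AgentID, ListDate}, {AgentID, ListingID}.
Within {AgentID, ListDate, ListingID, Price}: {ListDate}⁺ ∩ {AgentID, ListDate, ListingID, Price} = {ListDate, ListingID}, not the whole set, so ListDate -> ListingID violates BCNF; decompose into {ListDate, ListingID} and {AgentID, ListDate, Price}.
{ListDate, ListingID}: every determinant is a superkey — BCNF.
{AgentID, ListDate, Price}: every determinant is a superkey — BCNF.

{AgentID, ListDate, Price}; {ListDate, ListingID}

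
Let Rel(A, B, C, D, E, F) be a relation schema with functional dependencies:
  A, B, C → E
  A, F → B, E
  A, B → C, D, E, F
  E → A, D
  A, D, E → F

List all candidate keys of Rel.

{A, B}, {A, F}, {E}

{E}⁺ = {A, B, C, D, E, F} — all of the relation — so {E} is a candidate key.
{A, B}⁺ = {A, B, C, D, E, F} — all of the relation — so {A, B} is a candidate key.
{A, F}⁺ = {A, B, C, D, E, F} — all of the relation — so {A, F} is a candidate key.
These are minimal and exhaustive — every other superkey contains one of them.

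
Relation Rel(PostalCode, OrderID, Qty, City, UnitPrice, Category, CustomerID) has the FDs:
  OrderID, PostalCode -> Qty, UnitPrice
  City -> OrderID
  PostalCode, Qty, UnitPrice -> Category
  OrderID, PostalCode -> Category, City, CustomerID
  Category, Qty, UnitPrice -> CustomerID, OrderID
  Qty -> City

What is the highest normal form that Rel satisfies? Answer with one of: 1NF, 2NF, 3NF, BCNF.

2NF

Candidate keys: {City, PostalCode}, {OrderID, PostalCode}, {PostalCode, Qty}. Prime attributes: {City, OrderID, PostalCode, Qty}.
City -> OrderID breaks BCNF: {City}⁺ = {City, OrderID}, so {City} is not a superkey.
Because {CustomerID} is non-prime and the left side of Category, Qty, UnitPrice -> CustomerID, OrderID is not a superkey, the relation is not in 3NF.
No proper subset of a key has a non-prime attribute in its closure, so there is no partial dependency; 2NF holds.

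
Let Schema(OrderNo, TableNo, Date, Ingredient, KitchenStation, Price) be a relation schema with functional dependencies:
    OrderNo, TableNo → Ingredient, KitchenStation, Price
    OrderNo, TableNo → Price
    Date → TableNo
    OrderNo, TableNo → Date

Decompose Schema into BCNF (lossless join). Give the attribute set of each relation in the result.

{Date, Ingredient, KitchenStation, OrderNo, Price}; {Date, TableNo}

Candidate keys of the original relation: {Date, OrderNo}, {OrderNo, TableNo}.
In {Date, Ingredient, KitchenStation, OrderNo, Price, TableNo}, {Date} is not a superkey ({Date}⁺ restricted to this set is {Date, TableNo}), so split on Date → TableNo into {Date, TableNo} and {Date, Ingredient, KitchenStation, OrderNo, Price}.
{Date, TableNo} has no BCNF violation.
{Date, Ingredient, KitchenStation, OrderNo, Price} has no BCNF violation.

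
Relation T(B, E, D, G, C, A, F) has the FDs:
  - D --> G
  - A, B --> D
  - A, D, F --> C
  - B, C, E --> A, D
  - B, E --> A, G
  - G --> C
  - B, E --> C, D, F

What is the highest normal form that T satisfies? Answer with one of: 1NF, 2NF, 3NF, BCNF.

Candidate key: {B, E}. Prime attributes: {B, E}.
For D --> G we have {D}⁺ = {C, D, G}; {D} is not a superkey, so BCNF fails.
D --> G has non-prime {G} on the right and a non-superkey on the left, so 3NF fails.
No non-prime attribute depends on a proper subset of any candidate key, so 2NF holds.

2NF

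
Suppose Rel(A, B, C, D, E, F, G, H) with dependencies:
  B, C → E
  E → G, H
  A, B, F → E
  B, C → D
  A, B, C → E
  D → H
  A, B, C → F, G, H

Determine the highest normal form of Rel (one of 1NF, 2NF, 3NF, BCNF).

Candidate key: {A, B, C}. Prime attributes: {A, B, C}.
For B, C → E we have {B, C}⁺ = {B, C, D, E, G, H}; {B, C} is not a superkey, so BCNF fails.
Because {E} is non-prime and the left side of B, C → E is not a superkey, the relation is not in 3NF.
The proper key subset {B, C} of {A, B, C} determines non-prime {D, E, G, H}, so the relation is not even in 2NF.

1NF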